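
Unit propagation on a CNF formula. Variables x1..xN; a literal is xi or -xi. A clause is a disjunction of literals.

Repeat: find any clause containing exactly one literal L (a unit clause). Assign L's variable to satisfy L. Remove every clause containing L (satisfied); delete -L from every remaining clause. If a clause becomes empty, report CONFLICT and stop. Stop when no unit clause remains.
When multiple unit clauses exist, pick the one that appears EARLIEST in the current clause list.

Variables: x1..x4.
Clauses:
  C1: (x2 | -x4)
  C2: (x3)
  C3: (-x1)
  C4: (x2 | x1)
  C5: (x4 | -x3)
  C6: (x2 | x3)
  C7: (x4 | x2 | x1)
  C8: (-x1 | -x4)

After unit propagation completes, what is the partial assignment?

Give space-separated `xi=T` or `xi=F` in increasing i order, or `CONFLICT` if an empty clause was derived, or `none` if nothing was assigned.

Answer: x1=F x2=T x3=T x4=T

Derivation:
unit clause [3] forces x3=T; simplify:
  drop -3 from [4, -3] -> [4]
  satisfied 2 clause(s); 6 remain; assigned so far: [3]
unit clause [-1] forces x1=F; simplify:
  drop 1 from [2, 1] -> [2]
  drop 1 from [4, 2, 1] -> [4, 2]
  satisfied 2 clause(s); 4 remain; assigned so far: [1, 3]
unit clause [2] forces x2=T; simplify:
  satisfied 3 clause(s); 1 remain; assigned so far: [1, 2, 3]
unit clause [4] forces x4=T; simplify:
  satisfied 1 clause(s); 0 remain; assigned so far: [1, 2, 3, 4]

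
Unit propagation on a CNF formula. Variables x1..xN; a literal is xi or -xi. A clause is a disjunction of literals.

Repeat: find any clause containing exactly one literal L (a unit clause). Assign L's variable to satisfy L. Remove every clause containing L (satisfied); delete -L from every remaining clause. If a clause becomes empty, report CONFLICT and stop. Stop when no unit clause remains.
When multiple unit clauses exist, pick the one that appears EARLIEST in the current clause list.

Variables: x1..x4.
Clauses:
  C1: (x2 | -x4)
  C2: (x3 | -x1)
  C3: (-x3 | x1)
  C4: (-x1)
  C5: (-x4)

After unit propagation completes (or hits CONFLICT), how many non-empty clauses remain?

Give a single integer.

Answer: 0

Derivation:
unit clause [-1] forces x1=F; simplify:
  drop 1 from [-3, 1] -> [-3]
  satisfied 2 clause(s); 3 remain; assigned so far: [1]
unit clause [-3] forces x3=F; simplify:
  satisfied 1 clause(s); 2 remain; assigned so far: [1, 3]
unit clause [-4] forces x4=F; simplify:
  satisfied 2 clause(s); 0 remain; assigned so far: [1, 3, 4]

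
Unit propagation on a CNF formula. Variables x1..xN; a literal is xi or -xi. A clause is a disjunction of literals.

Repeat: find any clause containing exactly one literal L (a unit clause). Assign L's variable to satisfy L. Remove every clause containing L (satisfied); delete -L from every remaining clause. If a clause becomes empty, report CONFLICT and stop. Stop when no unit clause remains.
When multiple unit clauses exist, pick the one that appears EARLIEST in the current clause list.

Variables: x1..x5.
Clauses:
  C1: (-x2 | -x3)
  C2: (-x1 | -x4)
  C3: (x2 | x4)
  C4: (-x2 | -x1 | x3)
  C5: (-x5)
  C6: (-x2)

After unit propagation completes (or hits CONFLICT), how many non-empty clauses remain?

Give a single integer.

Answer: 0

Derivation:
unit clause [-5] forces x5=F; simplify:
  satisfied 1 clause(s); 5 remain; assigned so far: [5]
unit clause [-2] forces x2=F; simplify:
  drop 2 from [2, 4] -> [4]
  satisfied 3 clause(s); 2 remain; assigned so far: [2, 5]
unit clause [4] forces x4=T; simplify:
  drop -4 from [-1, -4] -> [-1]
  satisfied 1 clause(s); 1 remain; assigned so far: [2, 4, 5]
unit clause [-1] forces x1=F; simplify:
  satisfied 1 clause(s); 0 remain; assigned so far: [1, 2, 4, 5]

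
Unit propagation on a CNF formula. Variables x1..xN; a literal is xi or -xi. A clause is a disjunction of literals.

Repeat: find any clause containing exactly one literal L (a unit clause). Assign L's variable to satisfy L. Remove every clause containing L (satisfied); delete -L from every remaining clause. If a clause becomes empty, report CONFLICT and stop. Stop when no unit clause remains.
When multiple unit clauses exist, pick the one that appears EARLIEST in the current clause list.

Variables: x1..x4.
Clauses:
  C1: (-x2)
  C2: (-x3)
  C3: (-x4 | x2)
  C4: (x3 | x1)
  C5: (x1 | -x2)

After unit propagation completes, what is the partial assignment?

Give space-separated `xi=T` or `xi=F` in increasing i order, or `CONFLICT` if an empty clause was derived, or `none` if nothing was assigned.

unit clause [-2] forces x2=F; simplify:
  drop 2 from [-4, 2] -> [-4]
  satisfied 2 clause(s); 3 remain; assigned so far: [2]
unit clause [-3] forces x3=F; simplify:
  drop 3 from [3, 1] -> [1]
  satisfied 1 clause(s); 2 remain; assigned so far: [2, 3]
unit clause [-4] forces x4=F; simplify:
  satisfied 1 clause(s); 1 remain; assigned so far: [2, 3, 4]
unit clause [1] forces x1=T; simplify:
  satisfied 1 clause(s); 0 remain; assigned so far: [1, 2, 3, 4]

Answer: x1=T x2=F x3=F x4=F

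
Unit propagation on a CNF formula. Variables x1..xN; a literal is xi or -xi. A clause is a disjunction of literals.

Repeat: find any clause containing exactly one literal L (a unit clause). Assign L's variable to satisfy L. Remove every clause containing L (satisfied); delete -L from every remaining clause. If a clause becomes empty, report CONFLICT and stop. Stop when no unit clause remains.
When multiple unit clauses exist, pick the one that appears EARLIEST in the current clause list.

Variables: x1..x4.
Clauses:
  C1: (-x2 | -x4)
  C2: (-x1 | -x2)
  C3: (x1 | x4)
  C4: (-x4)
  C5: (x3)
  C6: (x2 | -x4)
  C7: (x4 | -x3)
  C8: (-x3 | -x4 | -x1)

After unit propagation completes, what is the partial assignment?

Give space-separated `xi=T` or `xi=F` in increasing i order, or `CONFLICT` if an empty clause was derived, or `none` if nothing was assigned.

unit clause [-4] forces x4=F; simplify:
  drop 4 from [1, 4] -> [1]
  drop 4 from [4, -3] -> [-3]
  satisfied 4 clause(s); 4 remain; assigned so far: [4]
unit clause [1] forces x1=T; simplify:
  drop -1 from [-1, -2] -> [-2]
  satisfied 1 clause(s); 3 remain; assigned so far: [1, 4]
unit clause [-2] forces x2=F; simplify:
  satisfied 1 clause(s); 2 remain; assigned so far: [1, 2, 4]
unit clause [3] forces x3=T; simplify:
  drop -3 from [-3] -> [] (empty!)
  satisfied 1 clause(s); 1 remain; assigned so far: [1, 2, 3, 4]
CONFLICT (empty clause)

Answer: CONFLICT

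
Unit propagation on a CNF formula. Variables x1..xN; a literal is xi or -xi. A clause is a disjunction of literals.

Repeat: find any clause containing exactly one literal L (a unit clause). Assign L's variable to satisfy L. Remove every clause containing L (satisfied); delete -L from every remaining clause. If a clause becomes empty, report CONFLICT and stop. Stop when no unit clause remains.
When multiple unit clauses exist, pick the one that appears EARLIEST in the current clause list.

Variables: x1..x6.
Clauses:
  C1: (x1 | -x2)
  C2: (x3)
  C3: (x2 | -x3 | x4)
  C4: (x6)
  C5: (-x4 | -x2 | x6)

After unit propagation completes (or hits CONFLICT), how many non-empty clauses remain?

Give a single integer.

Answer: 2

Derivation:
unit clause [3] forces x3=T; simplify:
  drop -3 from [2, -3, 4] -> [2, 4]
  satisfied 1 clause(s); 4 remain; assigned so far: [3]
unit clause [6] forces x6=T; simplify:
  satisfied 2 clause(s); 2 remain; assigned so far: [3, 6]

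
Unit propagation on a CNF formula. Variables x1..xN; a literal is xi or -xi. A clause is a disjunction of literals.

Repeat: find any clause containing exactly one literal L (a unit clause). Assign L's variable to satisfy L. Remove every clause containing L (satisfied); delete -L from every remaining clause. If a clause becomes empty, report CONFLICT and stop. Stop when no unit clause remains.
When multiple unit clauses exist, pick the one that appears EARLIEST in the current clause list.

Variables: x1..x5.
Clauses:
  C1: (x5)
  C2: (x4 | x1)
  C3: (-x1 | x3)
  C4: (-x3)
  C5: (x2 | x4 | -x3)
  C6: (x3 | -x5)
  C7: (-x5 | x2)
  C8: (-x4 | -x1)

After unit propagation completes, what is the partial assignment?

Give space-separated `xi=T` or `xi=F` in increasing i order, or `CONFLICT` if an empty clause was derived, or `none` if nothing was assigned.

Answer: CONFLICT

Derivation:
unit clause [5] forces x5=T; simplify:
  drop -5 from [3, -5] -> [3]
  drop -5 from [-5, 2] -> [2]
  satisfied 1 clause(s); 7 remain; assigned so far: [5]
unit clause [-3] forces x3=F; simplify:
  drop 3 from [-1, 3] -> [-1]
  drop 3 from [3] -> [] (empty!)
  satisfied 2 clause(s); 5 remain; assigned so far: [3, 5]
CONFLICT (empty clause)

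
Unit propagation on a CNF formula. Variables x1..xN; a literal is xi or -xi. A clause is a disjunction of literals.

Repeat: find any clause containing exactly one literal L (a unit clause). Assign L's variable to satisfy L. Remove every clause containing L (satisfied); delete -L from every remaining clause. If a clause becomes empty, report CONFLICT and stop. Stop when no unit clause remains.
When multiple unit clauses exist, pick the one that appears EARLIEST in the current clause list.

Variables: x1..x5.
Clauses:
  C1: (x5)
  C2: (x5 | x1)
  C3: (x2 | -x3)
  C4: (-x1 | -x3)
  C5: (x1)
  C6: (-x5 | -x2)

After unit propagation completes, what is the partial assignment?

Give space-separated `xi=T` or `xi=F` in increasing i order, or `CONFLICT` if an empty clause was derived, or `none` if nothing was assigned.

Answer: x1=T x2=F x3=F x5=T

Derivation:
unit clause [5] forces x5=T; simplify:
  drop -5 from [-5, -2] -> [-2]
  satisfied 2 clause(s); 4 remain; assigned so far: [5]
unit clause [1] forces x1=T; simplify:
  drop -1 from [-1, -3] -> [-3]
  satisfied 1 clause(s); 3 remain; assigned so far: [1, 5]
unit clause [-3] forces x3=F; simplify:
  satisfied 2 clause(s); 1 remain; assigned so far: [1, 3, 5]
unit clause [-2] forces x2=F; simplify:
  satisfied 1 clause(s); 0 remain; assigned so far: [1, 2, 3, 5]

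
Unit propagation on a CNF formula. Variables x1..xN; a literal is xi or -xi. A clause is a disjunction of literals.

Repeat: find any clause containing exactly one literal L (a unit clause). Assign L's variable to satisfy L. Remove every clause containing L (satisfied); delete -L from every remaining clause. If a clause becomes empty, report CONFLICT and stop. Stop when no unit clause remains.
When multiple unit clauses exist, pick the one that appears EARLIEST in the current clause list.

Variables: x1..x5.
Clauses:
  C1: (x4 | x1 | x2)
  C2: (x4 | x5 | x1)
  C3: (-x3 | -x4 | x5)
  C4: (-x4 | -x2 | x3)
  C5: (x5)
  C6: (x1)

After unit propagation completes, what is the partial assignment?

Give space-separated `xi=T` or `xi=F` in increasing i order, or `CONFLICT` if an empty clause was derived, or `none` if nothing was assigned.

Answer: x1=T x5=T

Derivation:
unit clause [5] forces x5=T; simplify:
  satisfied 3 clause(s); 3 remain; assigned so far: [5]
unit clause [1] forces x1=T; simplify:
  satisfied 2 clause(s); 1 remain; assigned so far: [1, 5]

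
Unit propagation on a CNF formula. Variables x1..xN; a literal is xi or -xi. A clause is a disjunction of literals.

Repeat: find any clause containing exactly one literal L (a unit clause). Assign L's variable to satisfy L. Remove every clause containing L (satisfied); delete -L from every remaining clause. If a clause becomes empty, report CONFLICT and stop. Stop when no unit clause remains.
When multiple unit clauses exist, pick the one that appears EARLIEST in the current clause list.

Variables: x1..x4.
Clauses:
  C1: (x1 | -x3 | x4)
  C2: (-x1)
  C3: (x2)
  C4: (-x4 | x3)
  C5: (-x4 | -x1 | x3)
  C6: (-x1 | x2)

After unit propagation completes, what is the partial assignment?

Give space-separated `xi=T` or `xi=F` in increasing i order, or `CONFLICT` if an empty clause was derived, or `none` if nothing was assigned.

Answer: x1=F x2=T

Derivation:
unit clause [-1] forces x1=F; simplify:
  drop 1 from [1, -3, 4] -> [-3, 4]
  satisfied 3 clause(s); 3 remain; assigned so far: [1]
unit clause [2] forces x2=T; simplify:
  satisfied 1 clause(s); 2 remain; assigned so far: [1, 2]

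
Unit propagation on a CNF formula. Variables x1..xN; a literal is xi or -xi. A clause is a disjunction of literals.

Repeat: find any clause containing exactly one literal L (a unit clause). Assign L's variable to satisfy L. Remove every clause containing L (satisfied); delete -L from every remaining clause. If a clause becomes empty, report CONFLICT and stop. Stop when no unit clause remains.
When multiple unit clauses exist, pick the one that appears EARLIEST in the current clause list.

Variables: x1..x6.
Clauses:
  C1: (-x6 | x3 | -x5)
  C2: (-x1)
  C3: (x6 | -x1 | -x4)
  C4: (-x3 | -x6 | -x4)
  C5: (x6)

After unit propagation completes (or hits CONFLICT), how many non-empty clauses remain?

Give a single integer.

unit clause [-1] forces x1=F; simplify:
  satisfied 2 clause(s); 3 remain; assigned so far: [1]
unit clause [6] forces x6=T; simplify:
  drop -6 from [-6, 3, -5] -> [3, -5]
  drop -6 from [-3, -6, -4] -> [-3, -4]
  satisfied 1 clause(s); 2 remain; assigned so far: [1, 6]

Answer: 2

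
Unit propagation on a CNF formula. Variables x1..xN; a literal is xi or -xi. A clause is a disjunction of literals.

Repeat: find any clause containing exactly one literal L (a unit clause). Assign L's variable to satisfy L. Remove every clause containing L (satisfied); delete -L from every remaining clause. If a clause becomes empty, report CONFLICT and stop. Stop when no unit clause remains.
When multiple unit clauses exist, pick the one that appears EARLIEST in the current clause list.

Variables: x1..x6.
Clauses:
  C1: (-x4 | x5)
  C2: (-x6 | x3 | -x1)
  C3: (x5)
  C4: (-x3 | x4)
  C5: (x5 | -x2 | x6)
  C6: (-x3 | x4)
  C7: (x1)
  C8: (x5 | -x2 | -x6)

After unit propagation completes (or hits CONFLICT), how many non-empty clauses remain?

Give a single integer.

unit clause [5] forces x5=T; simplify:
  satisfied 4 clause(s); 4 remain; assigned so far: [5]
unit clause [1] forces x1=T; simplify:
  drop -1 from [-6, 3, -1] -> [-6, 3]
  satisfied 1 clause(s); 3 remain; assigned so far: [1, 5]

Answer: 3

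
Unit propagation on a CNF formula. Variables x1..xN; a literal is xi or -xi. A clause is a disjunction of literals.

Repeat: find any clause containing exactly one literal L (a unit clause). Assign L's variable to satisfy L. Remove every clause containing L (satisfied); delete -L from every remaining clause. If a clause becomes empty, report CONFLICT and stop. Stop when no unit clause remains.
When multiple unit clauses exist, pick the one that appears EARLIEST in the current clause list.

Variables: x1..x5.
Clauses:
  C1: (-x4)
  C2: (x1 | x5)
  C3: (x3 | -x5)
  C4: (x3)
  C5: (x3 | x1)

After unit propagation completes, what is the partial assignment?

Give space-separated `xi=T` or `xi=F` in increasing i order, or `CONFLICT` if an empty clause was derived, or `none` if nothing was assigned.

Answer: x3=T x4=F

Derivation:
unit clause [-4] forces x4=F; simplify:
  satisfied 1 clause(s); 4 remain; assigned so far: [4]
unit clause [3] forces x3=T; simplify:
  satisfied 3 clause(s); 1 remain; assigned so far: [3, 4]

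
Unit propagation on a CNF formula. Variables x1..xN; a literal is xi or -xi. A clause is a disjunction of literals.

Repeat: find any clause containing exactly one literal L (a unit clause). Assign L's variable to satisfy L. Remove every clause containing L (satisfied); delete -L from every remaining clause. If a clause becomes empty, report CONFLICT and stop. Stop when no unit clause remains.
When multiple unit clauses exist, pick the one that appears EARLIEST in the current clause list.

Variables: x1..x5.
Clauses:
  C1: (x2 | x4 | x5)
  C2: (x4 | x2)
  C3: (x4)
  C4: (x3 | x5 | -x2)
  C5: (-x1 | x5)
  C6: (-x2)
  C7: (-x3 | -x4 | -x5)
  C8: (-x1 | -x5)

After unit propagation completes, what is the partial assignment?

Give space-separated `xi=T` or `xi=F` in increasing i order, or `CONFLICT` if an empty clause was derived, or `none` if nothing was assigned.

Answer: x2=F x4=T

Derivation:
unit clause [4] forces x4=T; simplify:
  drop -4 from [-3, -4, -5] -> [-3, -5]
  satisfied 3 clause(s); 5 remain; assigned so far: [4]
unit clause [-2] forces x2=F; simplify:
  satisfied 2 clause(s); 3 remain; assigned so far: [2, 4]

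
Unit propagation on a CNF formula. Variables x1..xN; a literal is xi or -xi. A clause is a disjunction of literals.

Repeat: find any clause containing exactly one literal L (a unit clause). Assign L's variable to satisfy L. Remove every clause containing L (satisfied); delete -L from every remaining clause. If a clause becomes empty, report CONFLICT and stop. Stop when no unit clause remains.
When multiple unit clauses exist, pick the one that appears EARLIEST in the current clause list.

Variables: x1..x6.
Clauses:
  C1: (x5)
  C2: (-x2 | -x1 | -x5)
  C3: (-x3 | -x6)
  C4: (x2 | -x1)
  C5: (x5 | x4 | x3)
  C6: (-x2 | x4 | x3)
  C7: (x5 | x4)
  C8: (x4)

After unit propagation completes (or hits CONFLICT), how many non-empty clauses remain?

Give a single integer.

Answer: 3

Derivation:
unit clause [5] forces x5=T; simplify:
  drop -5 from [-2, -1, -5] -> [-2, -1]
  satisfied 3 clause(s); 5 remain; assigned so far: [5]
unit clause [4] forces x4=T; simplify:
  satisfied 2 clause(s); 3 remain; assigned so far: [4, 5]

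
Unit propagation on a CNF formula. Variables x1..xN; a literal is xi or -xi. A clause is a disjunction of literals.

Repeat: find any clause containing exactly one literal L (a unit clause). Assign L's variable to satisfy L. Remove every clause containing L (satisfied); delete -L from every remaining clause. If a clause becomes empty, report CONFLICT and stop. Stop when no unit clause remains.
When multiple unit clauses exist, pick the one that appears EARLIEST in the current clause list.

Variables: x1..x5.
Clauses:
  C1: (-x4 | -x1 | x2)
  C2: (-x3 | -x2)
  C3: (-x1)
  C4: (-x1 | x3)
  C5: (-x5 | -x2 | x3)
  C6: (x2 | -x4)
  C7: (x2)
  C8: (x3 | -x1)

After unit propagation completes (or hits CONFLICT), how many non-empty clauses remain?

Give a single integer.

Answer: 0

Derivation:
unit clause [-1] forces x1=F; simplify:
  satisfied 4 clause(s); 4 remain; assigned so far: [1]
unit clause [2] forces x2=T; simplify:
  drop -2 from [-3, -2] -> [-3]
  drop -2 from [-5, -2, 3] -> [-5, 3]
  satisfied 2 clause(s); 2 remain; assigned so far: [1, 2]
unit clause [-3] forces x3=F; simplify:
  drop 3 from [-5, 3] -> [-5]
  satisfied 1 clause(s); 1 remain; assigned so far: [1, 2, 3]
unit clause [-5] forces x5=F; simplify:
  satisfied 1 clause(s); 0 remain; assigned so far: [1, 2, 3, 5]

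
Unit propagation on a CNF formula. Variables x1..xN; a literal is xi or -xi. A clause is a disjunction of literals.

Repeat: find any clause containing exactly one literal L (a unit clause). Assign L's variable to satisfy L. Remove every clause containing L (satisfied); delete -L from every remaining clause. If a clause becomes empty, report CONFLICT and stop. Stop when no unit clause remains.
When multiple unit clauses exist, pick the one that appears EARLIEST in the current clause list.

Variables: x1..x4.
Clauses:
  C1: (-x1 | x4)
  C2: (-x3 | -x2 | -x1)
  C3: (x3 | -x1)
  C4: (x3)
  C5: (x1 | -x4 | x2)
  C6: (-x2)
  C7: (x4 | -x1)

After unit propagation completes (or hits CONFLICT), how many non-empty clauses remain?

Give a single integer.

unit clause [3] forces x3=T; simplify:
  drop -3 from [-3, -2, -1] -> [-2, -1]
  satisfied 2 clause(s); 5 remain; assigned so far: [3]
unit clause [-2] forces x2=F; simplify:
  drop 2 from [1, -4, 2] -> [1, -4]
  satisfied 2 clause(s); 3 remain; assigned so far: [2, 3]

Answer: 3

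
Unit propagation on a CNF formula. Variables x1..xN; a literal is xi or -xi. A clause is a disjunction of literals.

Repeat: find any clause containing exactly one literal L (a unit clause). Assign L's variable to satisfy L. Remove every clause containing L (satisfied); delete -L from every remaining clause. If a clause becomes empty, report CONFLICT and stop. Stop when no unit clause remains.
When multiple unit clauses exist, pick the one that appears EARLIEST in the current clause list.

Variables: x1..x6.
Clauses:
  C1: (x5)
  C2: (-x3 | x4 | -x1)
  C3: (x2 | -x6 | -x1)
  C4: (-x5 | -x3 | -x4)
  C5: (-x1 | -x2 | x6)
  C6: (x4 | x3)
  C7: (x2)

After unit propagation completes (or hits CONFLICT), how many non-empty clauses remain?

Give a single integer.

unit clause [5] forces x5=T; simplify:
  drop -5 from [-5, -3, -4] -> [-3, -4]
  satisfied 1 clause(s); 6 remain; assigned so far: [5]
unit clause [2] forces x2=T; simplify:
  drop -2 from [-1, -2, 6] -> [-1, 6]
  satisfied 2 clause(s); 4 remain; assigned so far: [2, 5]

Answer: 4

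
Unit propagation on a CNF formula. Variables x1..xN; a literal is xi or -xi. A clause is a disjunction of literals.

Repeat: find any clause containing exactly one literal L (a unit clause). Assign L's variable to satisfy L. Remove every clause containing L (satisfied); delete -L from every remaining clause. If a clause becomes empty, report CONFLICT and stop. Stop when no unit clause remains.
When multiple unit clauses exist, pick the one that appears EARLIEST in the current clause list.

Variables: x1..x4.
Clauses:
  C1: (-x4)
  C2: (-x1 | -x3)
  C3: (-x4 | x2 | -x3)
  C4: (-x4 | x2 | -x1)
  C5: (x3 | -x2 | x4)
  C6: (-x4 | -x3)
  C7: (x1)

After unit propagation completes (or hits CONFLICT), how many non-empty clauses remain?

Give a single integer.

Answer: 0

Derivation:
unit clause [-4] forces x4=F; simplify:
  drop 4 from [3, -2, 4] -> [3, -2]
  satisfied 4 clause(s); 3 remain; assigned so far: [4]
unit clause [1] forces x1=T; simplify:
  drop -1 from [-1, -3] -> [-3]
  satisfied 1 clause(s); 2 remain; assigned so far: [1, 4]
unit clause [-3] forces x3=F; simplify:
  drop 3 from [3, -2] -> [-2]
  satisfied 1 clause(s); 1 remain; assigned so far: [1, 3, 4]
unit clause [-2] forces x2=F; simplify:
  satisfied 1 clause(s); 0 remain; assigned so far: [1, 2, 3, 4]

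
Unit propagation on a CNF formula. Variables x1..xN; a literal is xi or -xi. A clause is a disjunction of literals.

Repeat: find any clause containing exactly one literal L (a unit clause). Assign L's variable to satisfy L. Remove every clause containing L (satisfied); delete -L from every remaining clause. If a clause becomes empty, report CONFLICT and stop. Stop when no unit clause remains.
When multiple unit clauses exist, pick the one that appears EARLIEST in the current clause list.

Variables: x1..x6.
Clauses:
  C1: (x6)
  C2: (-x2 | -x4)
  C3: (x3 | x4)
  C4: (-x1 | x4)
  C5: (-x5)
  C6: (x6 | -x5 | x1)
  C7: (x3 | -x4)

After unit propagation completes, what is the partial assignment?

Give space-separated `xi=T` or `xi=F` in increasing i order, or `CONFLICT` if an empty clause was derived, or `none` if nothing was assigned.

Answer: x5=F x6=T

Derivation:
unit clause [6] forces x6=T; simplify:
  satisfied 2 clause(s); 5 remain; assigned so far: [6]
unit clause [-5] forces x5=F; simplify:
  satisfied 1 clause(s); 4 remain; assigned so far: [5, 6]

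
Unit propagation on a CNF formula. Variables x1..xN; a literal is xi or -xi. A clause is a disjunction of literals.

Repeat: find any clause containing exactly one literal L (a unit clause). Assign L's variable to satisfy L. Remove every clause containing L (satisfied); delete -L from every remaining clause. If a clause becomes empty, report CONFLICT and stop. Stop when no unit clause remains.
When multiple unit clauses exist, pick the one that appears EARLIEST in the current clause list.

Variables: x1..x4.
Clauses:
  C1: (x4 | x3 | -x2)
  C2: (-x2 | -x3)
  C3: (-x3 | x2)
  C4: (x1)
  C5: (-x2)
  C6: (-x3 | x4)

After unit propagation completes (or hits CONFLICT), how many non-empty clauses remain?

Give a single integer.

Answer: 0

Derivation:
unit clause [1] forces x1=T; simplify:
  satisfied 1 clause(s); 5 remain; assigned so far: [1]
unit clause [-2] forces x2=F; simplify:
  drop 2 from [-3, 2] -> [-3]
  satisfied 3 clause(s); 2 remain; assigned so far: [1, 2]
unit clause [-3] forces x3=F; simplify:
  satisfied 2 clause(s); 0 remain; assigned so far: [1, 2, 3]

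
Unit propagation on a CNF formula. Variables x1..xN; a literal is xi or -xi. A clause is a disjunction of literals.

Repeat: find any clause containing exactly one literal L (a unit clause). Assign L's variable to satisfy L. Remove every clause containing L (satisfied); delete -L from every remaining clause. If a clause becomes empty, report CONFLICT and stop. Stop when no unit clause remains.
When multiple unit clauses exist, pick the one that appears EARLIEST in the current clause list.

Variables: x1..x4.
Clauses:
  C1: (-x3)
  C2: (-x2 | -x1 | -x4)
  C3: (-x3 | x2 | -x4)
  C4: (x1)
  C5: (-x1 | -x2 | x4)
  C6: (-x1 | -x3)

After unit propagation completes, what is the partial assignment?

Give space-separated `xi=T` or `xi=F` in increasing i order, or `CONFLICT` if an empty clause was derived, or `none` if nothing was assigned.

Answer: x1=T x3=F

Derivation:
unit clause [-3] forces x3=F; simplify:
  satisfied 3 clause(s); 3 remain; assigned so far: [3]
unit clause [1] forces x1=T; simplify:
  drop -1 from [-2, -1, -4] -> [-2, -4]
  drop -1 from [-1, -2, 4] -> [-2, 4]
  satisfied 1 clause(s); 2 remain; assigned so far: [1, 3]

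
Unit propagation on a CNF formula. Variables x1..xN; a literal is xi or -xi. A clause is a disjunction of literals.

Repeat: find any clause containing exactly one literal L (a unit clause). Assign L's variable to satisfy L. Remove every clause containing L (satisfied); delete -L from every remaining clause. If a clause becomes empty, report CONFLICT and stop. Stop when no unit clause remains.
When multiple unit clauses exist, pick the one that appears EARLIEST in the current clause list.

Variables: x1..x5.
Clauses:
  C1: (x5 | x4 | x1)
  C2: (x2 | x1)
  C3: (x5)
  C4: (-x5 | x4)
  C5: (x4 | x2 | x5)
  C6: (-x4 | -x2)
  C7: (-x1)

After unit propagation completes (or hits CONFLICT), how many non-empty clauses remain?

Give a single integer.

Answer: 0

Derivation:
unit clause [5] forces x5=T; simplify:
  drop -5 from [-5, 4] -> [4]
  satisfied 3 clause(s); 4 remain; assigned so far: [5]
unit clause [4] forces x4=T; simplify:
  drop -4 from [-4, -2] -> [-2]
  satisfied 1 clause(s); 3 remain; assigned so far: [4, 5]
unit clause [-2] forces x2=F; simplify:
  drop 2 from [2, 1] -> [1]
  satisfied 1 clause(s); 2 remain; assigned so far: [2, 4, 5]
unit clause [1] forces x1=T; simplify:
  drop -1 from [-1] -> [] (empty!)
  satisfied 1 clause(s); 1 remain; assigned so far: [1, 2, 4, 5]
CONFLICT (empty clause)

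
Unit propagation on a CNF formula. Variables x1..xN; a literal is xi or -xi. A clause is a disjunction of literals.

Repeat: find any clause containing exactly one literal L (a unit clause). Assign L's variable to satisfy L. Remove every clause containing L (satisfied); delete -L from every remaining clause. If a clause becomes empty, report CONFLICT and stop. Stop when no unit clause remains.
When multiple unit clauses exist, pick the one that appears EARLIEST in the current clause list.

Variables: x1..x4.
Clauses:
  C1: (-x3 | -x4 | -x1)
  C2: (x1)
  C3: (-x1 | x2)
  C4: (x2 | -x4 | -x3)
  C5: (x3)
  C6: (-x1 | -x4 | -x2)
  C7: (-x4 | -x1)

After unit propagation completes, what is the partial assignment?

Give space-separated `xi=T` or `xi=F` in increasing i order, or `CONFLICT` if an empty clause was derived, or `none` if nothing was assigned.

Answer: x1=T x2=T x3=T x4=F

Derivation:
unit clause [1] forces x1=T; simplify:
  drop -1 from [-3, -4, -1] -> [-3, -4]
  drop -1 from [-1, 2] -> [2]
  drop -1 from [-1, -4, -2] -> [-4, -2]
  drop -1 from [-4, -1] -> [-4]
  satisfied 1 clause(s); 6 remain; assigned so far: [1]
unit clause [2] forces x2=T; simplify:
  drop -2 from [-4, -2] -> [-4]
  satisfied 2 clause(s); 4 remain; assigned so far: [1, 2]
unit clause [3] forces x3=T; simplify:
  drop -3 from [-3, -4] -> [-4]
  satisfied 1 clause(s); 3 remain; assigned so far: [1, 2, 3]
unit clause [-4] forces x4=F; simplify:
  satisfied 3 clause(s); 0 remain; assigned so far: [1, 2, 3, 4]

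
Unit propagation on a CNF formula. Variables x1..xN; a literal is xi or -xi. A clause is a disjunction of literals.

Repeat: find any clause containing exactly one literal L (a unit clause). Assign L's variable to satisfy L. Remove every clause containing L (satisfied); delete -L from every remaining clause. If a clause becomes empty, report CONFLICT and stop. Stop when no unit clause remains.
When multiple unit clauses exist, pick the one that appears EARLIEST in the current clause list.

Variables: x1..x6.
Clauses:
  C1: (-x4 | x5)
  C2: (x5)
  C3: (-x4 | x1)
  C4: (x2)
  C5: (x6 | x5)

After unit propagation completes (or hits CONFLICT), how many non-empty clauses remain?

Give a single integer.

unit clause [5] forces x5=T; simplify:
  satisfied 3 clause(s); 2 remain; assigned so far: [5]
unit clause [2] forces x2=T; simplify:
  satisfied 1 clause(s); 1 remain; assigned so far: [2, 5]

Answer: 1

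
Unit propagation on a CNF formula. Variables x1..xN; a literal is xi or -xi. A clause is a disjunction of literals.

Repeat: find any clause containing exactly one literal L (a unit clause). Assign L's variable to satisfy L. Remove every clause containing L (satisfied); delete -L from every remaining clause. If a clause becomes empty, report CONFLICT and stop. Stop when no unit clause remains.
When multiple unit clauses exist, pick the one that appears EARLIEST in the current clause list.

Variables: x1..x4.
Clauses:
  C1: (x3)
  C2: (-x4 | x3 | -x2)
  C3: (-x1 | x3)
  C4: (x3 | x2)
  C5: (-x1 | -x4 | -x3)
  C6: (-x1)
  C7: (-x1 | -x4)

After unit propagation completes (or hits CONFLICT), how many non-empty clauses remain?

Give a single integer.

Answer: 0

Derivation:
unit clause [3] forces x3=T; simplify:
  drop -3 from [-1, -4, -3] -> [-1, -4]
  satisfied 4 clause(s); 3 remain; assigned so far: [3]
unit clause [-1] forces x1=F; simplify:
  satisfied 3 clause(s); 0 remain; assigned so far: [1, 3]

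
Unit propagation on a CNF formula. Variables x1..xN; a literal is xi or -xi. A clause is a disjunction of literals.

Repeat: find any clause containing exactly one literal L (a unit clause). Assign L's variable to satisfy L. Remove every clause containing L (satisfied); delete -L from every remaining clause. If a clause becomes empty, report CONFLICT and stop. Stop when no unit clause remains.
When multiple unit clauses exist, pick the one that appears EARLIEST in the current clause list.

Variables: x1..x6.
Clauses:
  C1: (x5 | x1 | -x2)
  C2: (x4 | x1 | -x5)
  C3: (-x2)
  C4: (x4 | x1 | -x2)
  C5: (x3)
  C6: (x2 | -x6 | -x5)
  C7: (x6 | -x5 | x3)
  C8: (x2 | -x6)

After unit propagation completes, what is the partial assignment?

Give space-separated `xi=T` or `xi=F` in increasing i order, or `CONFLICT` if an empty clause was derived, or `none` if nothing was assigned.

unit clause [-2] forces x2=F; simplify:
  drop 2 from [2, -6, -5] -> [-6, -5]
  drop 2 from [2, -6] -> [-6]
  satisfied 3 clause(s); 5 remain; assigned so far: [2]
unit clause [3] forces x3=T; simplify:
  satisfied 2 clause(s); 3 remain; assigned so far: [2, 3]
unit clause [-6] forces x6=F; simplify:
  satisfied 2 clause(s); 1 remain; assigned so far: [2, 3, 6]

Answer: x2=F x3=T x6=F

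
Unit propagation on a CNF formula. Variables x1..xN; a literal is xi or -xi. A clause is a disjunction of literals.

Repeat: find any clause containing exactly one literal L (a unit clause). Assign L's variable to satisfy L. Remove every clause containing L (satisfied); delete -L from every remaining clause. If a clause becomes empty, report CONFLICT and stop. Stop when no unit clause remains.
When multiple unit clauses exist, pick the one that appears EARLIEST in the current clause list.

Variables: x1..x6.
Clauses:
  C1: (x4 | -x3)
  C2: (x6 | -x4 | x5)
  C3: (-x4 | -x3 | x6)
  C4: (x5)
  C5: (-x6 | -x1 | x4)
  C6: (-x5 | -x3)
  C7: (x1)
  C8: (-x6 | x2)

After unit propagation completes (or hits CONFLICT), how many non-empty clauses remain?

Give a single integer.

unit clause [5] forces x5=T; simplify:
  drop -5 from [-5, -3] -> [-3]
  satisfied 2 clause(s); 6 remain; assigned so far: [5]
unit clause [-3] forces x3=F; simplify:
  satisfied 3 clause(s); 3 remain; assigned so far: [3, 5]
unit clause [1] forces x1=T; simplify:
  drop -1 from [-6, -1, 4] -> [-6, 4]
  satisfied 1 clause(s); 2 remain; assigned so far: [1, 3, 5]

Answer: 2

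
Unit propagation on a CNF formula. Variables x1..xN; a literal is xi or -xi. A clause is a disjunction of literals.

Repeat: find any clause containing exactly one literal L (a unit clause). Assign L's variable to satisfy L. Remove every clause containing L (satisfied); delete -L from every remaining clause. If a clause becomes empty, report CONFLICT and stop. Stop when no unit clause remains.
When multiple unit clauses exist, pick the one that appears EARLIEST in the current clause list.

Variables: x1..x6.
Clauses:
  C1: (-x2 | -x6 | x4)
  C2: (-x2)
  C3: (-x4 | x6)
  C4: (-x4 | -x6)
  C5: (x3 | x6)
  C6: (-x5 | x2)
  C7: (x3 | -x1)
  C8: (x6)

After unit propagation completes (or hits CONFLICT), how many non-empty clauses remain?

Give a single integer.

Answer: 1

Derivation:
unit clause [-2] forces x2=F; simplify:
  drop 2 from [-5, 2] -> [-5]
  satisfied 2 clause(s); 6 remain; assigned so far: [2]
unit clause [-5] forces x5=F; simplify:
  satisfied 1 clause(s); 5 remain; assigned so far: [2, 5]
unit clause [6] forces x6=T; simplify:
  drop -6 from [-4, -6] -> [-4]
  satisfied 3 clause(s); 2 remain; assigned so far: [2, 5, 6]
unit clause [-4] forces x4=F; simplify:
  satisfied 1 clause(s); 1 remain; assigned so far: [2, 4, 5, 6]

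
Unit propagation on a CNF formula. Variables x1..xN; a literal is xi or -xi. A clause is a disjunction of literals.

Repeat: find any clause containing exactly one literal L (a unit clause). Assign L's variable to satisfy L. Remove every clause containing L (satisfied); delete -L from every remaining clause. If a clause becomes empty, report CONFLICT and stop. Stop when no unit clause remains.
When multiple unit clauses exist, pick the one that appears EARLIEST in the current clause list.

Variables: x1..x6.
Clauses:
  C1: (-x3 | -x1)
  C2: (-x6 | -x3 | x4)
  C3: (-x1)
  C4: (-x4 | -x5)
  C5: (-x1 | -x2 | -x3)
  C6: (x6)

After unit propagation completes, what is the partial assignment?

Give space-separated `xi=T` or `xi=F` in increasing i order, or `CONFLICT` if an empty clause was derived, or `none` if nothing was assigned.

Answer: x1=F x6=T

Derivation:
unit clause [-1] forces x1=F; simplify:
  satisfied 3 clause(s); 3 remain; assigned so far: [1]
unit clause [6] forces x6=T; simplify:
  drop -6 from [-6, -3, 4] -> [-3, 4]
  satisfied 1 clause(s); 2 remain; assigned so far: [1, 6]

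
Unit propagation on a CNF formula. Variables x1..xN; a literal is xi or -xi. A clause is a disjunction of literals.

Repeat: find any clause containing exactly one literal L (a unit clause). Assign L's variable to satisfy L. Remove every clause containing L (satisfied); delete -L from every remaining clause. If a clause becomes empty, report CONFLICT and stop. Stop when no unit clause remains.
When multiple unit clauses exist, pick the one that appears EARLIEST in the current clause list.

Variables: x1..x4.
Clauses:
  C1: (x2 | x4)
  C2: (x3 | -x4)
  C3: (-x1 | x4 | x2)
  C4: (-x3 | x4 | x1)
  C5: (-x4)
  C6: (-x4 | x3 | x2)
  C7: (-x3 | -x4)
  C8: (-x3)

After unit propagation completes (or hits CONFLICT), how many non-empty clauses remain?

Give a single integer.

Answer: 0

Derivation:
unit clause [-4] forces x4=F; simplify:
  drop 4 from [2, 4] -> [2]
  drop 4 from [-1, 4, 2] -> [-1, 2]
  drop 4 from [-3, 4, 1] -> [-3, 1]
  satisfied 4 clause(s); 4 remain; assigned so far: [4]
unit clause [2] forces x2=T; simplify:
  satisfied 2 clause(s); 2 remain; assigned so far: [2, 4]
unit clause [-3] forces x3=F; simplify:
  satisfied 2 clause(s); 0 remain; assigned so far: [2, 3, 4]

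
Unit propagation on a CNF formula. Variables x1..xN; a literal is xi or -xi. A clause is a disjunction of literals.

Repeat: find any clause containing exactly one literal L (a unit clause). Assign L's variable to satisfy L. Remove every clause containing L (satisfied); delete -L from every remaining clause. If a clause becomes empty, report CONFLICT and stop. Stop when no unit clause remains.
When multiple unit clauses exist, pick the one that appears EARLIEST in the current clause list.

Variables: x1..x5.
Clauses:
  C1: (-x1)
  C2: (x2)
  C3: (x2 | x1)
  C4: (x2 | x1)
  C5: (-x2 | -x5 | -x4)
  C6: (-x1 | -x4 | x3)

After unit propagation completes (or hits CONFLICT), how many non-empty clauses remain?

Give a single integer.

Answer: 1

Derivation:
unit clause [-1] forces x1=F; simplify:
  drop 1 from [2, 1] -> [2]
  drop 1 from [2, 1] -> [2]
  satisfied 2 clause(s); 4 remain; assigned so far: [1]
unit clause [2] forces x2=T; simplify:
  drop -2 from [-2, -5, -4] -> [-5, -4]
  satisfied 3 clause(s); 1 remain; assigned so far: [1, 2]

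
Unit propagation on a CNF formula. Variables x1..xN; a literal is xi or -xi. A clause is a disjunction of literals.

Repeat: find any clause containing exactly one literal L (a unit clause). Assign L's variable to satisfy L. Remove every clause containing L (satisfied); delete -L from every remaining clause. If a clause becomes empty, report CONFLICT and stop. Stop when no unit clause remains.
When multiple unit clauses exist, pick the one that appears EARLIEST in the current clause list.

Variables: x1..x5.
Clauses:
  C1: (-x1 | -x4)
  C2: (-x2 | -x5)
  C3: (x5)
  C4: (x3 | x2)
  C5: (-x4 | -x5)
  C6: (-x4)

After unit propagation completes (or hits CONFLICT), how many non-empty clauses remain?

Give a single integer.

unit clause [5] forces x5=T; simplify:
  drop -5 from [-2, -5] -> [-2]
  drop -5 from [-4, -5] -> [-4]
  satisfied 1 clause(s); 5 remain; assigned so far: [5]
unit clause [-2] forces x2=F; simplify:
  drop 2 from [3, 2] -> [3]
  satisfied 1 clause(s); 4 remain; assigned so far: [2, 5]
unit clause [3] forces x3=T; simplify:
  satisfied 1 clause(s); 3 remain; assigned so far: [2, 3, 5]
unit clause [-4] forces x4=F; simplify:
  satisfied 3 clause(s); 0 remain; assigned so far: [2, 3, 4, 5]

Answer: 0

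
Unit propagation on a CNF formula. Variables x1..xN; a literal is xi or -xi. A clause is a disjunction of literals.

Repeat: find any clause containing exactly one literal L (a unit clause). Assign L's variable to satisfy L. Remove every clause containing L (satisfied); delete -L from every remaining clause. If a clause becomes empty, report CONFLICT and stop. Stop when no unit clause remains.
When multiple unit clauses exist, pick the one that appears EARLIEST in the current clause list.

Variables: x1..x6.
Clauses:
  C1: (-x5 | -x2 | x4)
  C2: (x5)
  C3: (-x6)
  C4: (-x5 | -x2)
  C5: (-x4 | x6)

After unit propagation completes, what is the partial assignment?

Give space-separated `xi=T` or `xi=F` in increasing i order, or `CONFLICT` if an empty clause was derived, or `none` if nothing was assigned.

Answer: x2=F x4=F x5=T x6=F

Derivation:
unit clause [5] forces x5=T; simplify:
  drop -5 from [-5, -2, 4] -> [-2, 4]
  drop -5 from [-5, -2] -> [-2]
  satisfied 1 clause(s); 4 remain; assigned so far: [5]
unit clause [-6] forces x6=F; simplify:
  drop 6 from [-4, 6] -> [-4]
  satisfied 1 clause(s); 3 remain; assigned so far: [5, 6]
unit clause [-2] forces x2=F; simplify:
  satisfied 2 clause(s); 1 remain; assigned so far: [2, 5, 6]
unit clause [-4] forces x4=F; simplify:
  satisfied 1 clause(s); 0 remain; assigned so far: [2, 4, 5, 6]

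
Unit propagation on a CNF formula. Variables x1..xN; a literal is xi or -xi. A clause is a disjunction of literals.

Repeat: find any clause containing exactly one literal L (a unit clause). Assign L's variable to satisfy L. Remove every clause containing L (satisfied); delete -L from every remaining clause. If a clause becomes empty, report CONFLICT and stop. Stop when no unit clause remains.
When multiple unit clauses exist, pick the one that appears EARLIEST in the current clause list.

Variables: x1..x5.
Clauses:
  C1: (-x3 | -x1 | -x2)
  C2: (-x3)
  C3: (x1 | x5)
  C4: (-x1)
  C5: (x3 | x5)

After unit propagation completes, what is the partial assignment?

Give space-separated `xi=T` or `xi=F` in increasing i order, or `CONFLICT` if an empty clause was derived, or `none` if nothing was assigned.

Answer: x1=F x3=F x5=T

Derivation:
unit clause [-3] forces x3=F; simplify:
  drop 3 from [3, 5] -> [5]
  satisfied 2 clause(s); 3 remain; assigned so far: [3]
unit clause [-1] forces x1=F; simplify:
  drop 1 from [1, 5] -> [5]
  satisfied 1 clause(s); 2 remain; assigned so far: [1, 3]
unit clause [5] forces x5=T; simplify:
  satisfied 2 clause(s); 0 remain; assigned so far: [1, 3, 5]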